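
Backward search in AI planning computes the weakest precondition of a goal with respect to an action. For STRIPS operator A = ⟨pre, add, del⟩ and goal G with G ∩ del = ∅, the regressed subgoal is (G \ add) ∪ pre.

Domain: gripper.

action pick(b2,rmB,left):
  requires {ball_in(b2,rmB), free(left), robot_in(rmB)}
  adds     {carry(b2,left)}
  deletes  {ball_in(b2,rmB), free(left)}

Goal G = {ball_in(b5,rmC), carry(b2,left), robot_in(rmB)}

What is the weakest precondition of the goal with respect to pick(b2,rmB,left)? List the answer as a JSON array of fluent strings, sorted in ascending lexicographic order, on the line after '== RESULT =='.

Compute (G \ add) ∪ pre:
  G ∩ del = {}  (empty — regression defined)
  G \ add = {ball_in(b5,rmC), carry(b2,left), robot_in(rmB)} \ {carry(b2,left)} = {ball_in(b5,rmC), robot_in(rmB)}
  ∪ pre   = {ball_in(b5,rmC), robot_in(rmB)} ∪ {ball_in(b2,rmB), free(left), robot_in(rmB)}
          = {ball_in(b2,rmB), ball_in(b5,rmC), free(left), robot_in(rmB)}

== RESULT ==
["ball_in(b2,rmB)", "ball_in(b5,rmC)", "free(left)", "robot_in(rmB)"]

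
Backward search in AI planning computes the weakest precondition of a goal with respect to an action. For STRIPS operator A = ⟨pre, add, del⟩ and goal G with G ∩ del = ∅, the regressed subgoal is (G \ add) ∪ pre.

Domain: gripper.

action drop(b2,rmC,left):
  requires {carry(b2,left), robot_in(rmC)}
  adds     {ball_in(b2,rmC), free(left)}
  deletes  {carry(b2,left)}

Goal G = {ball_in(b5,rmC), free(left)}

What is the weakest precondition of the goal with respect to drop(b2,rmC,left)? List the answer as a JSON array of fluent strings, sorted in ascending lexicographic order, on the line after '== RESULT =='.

Regress:
  G ∩ del = {}  (empty — regression defined)
  G \ add = {ball_in(b5,rmC), free(left)} \ {ball_in(b2,rmC), free(left)} = {ball_in(b5,rmC)}
  ∪ pre   = {ball_in(b5,rmC)} ∪ {carry(b2,left), robot_in(rmC)}
          = {ball_in(b5,rmC), carry(b2,left), robot_in(rmC)}

== RESULT ==
["ball_in(b5,rmC)", "carry(b2,left)", "robot_in(rmC)"]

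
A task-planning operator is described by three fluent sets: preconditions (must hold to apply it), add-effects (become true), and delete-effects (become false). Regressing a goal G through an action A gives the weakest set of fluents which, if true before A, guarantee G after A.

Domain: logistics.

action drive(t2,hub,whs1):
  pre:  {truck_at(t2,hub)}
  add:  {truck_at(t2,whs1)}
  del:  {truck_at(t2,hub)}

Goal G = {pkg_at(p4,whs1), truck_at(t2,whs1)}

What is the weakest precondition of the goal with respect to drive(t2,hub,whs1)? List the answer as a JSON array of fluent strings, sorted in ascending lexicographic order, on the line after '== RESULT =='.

Regress:
  G ∩ del = {}  (empty — regression defined)
  G \ add = {pkg_at(p4,whs1), truck_at(t2,whs1)} \ {truck_at(t2,whs1)} = {pkg_at(p4,whs1)}
  ∪ pre   = {pkg_at(p4,whs1)} ∪ {truck_at(t2,hub)}
          = {pkg_at(p4,whs1), truck_at(t2,hub)}

== RESULT ==
["pkg_at(p4,whs1)", "truck_at(t2,hub)"]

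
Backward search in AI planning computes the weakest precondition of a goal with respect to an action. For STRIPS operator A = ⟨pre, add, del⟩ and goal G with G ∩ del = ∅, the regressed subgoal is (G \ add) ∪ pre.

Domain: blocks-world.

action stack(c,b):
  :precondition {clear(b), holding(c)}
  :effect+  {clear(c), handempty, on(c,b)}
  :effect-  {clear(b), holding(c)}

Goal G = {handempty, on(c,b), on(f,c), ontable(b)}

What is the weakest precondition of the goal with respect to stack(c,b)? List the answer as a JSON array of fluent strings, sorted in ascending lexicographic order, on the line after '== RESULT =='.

Compute (G \ add) ∪ pre:
  G ∩ del = {}  (empty — regression defined)
  G \ add = {handempty, on(c,b), on(f,c), ontable(b)} \ {clear(c), handempty, on(c,b)} = {on(f,c), ontable(b)}
  ∪ pre   = {on(f,c), ontable(b)} ∪ {clear(b), holding(c)}
          = {clear(b), holding(c), on(f,c), ontable(b)}

== RESULT ==
["clear(b)", "holding(c)", "on(f,c)", "ontable(b)"]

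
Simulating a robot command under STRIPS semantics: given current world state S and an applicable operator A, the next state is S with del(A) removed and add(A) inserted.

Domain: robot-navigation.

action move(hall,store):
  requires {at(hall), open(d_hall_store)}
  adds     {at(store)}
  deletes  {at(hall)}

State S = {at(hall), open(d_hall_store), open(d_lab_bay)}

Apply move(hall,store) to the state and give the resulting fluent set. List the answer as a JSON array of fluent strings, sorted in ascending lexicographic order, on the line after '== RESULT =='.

Compute (S \ del) ∪ add:
  pre ⊆ S: {at(hall), open(d_hall_store)} ⊆ S  — applicable
  S \ del = {open(d_hall_store), open(d_lab_bay)}
  ∪ add   = {at(store), open(d_hall_store), open(d_lab_bay)}

== RESULT ==
["at(store)", "open(d_hall_store)", "open(d_lab_bay)"]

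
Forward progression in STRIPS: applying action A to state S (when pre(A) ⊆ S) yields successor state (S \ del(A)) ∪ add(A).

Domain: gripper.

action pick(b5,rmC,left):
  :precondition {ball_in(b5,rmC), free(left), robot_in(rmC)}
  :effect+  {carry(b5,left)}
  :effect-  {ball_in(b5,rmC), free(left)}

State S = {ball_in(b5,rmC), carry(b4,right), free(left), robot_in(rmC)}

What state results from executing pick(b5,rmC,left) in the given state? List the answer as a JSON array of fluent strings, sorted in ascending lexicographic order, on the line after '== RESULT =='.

Progress:
  pre ⊆ S: {ball_in(b5,rmC), free(left), robot_in(rmC)} ⊆ S  — applicable
  S \ del = {carry(b4,right), robot_in(rmC)}
  ∪ add   = {carry(b4,right), carry(b5,left), robot_in(rmC)}

== RESULT ==
["carry(b4,right)", "carry(b5,left)", "robot_in(rmC)"]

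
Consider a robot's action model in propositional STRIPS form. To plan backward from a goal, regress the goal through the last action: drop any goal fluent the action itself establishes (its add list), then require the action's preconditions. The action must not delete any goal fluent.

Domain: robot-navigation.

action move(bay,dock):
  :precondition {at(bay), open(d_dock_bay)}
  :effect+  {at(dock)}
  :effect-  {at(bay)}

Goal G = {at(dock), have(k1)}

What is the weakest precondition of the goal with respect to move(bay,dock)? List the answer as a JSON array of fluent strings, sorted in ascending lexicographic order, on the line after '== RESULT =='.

Regress:
  G ∩ del = {}  (empty — regression defined)
  G \ add = {at(dock), have(k1)} \ {at(dock)} = {have(k1)}
  ∪ pre   = {have(k1)} ∪ {at(bay), open(d_dock_bay)}
          = {at(bay), have(k1), open(d_dock_bay)}

== RESULT ==
["at(bay)", "have(k1)", "open(d_dock_bay)"]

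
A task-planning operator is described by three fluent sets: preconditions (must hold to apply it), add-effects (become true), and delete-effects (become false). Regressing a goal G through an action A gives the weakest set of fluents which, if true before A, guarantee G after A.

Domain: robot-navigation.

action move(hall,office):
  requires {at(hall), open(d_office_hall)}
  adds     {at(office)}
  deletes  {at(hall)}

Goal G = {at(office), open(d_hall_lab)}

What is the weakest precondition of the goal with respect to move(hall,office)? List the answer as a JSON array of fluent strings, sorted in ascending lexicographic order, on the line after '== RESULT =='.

Regress:
  G ∩ del = {}  (empty — regression defined)
  G \ add = {at(office), open(d_hall_lab)} \ {at(office)} = {open(d_hall_lab)}
  ∪ pre   = {open(d_hall_lab)} ∪ {at(hall), open(d_office_hall)}
          = {at(hall), open(d_hall_lab), open(d_office_hall)}

== RESULT ==
["at(hall)", "open(d_hall_lab)", "open(d_office_hall)"]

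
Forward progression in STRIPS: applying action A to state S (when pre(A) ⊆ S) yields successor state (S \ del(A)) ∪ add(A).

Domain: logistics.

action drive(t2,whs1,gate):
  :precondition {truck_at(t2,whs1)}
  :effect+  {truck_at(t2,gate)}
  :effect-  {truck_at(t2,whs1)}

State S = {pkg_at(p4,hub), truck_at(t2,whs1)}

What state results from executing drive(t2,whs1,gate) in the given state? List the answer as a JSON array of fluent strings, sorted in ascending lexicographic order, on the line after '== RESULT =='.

Compute (S \ del) ∪ add:
  pre ⊆ S: {truck_at(t2,whs1)} ⊆ S  — applicable
  S \ del = {pkg_at(p4,hub)}
  ∪ add   = {pkg_at(p4,hub), truck_at(t2,gate)}

== RESULT ==
["pkg_at(p4,hub)", "truck_at(t2,gate)"]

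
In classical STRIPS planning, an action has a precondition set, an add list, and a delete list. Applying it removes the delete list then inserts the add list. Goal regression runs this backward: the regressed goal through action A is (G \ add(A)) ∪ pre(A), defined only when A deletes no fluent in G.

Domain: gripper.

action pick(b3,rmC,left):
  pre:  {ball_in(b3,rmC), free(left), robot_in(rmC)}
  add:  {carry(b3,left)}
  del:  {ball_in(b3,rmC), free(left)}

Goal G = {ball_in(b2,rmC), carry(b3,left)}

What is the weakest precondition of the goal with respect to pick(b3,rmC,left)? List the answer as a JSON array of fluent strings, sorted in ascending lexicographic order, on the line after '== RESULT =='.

Regress:
  G ∩ del = {}  (empty — regression defined)
  G \ add = {ball_in(b2,rmC), carry(b3,left)} \ {carry(b3,left)} = {ball_in(b2,rmC)}
  ∪ pre   = {ball_in(b2,rmC)} ∪ {ball_in(b3,rmC), free(left), robot_in(rmC)}
          = {ball_in(b2,rmC), ball_in(b3,rmC), free(left), robot_in(rmC)}

== RESULT ==
["ball_in(b2,rmC)", "ball_in(b3,rmC)", "free(left)", "robot_in(rmC)"]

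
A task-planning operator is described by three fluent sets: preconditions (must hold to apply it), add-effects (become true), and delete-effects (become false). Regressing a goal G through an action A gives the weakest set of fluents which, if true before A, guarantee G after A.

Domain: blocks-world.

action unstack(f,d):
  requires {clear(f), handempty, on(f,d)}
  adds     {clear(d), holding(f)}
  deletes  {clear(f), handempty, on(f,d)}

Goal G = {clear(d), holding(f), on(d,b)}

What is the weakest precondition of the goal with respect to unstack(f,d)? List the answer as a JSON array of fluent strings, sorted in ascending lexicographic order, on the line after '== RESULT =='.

Regress:
  G ∩ del = {}  (empty — regression defined)
  G \ add = {clear(d), holding(f), on(d,b)} \ {clear(d), holding(f)} = {on(d,b)}
  ∪ pre   = {on(d,b)} ∪ {clear(f), handempty, on(f,d)}
          = {clear(f), handempty, on(d,b), on(f,d)}

== RESULT ==
["clear(f)", "handempty", "on(d,b)", "on(f,d)"]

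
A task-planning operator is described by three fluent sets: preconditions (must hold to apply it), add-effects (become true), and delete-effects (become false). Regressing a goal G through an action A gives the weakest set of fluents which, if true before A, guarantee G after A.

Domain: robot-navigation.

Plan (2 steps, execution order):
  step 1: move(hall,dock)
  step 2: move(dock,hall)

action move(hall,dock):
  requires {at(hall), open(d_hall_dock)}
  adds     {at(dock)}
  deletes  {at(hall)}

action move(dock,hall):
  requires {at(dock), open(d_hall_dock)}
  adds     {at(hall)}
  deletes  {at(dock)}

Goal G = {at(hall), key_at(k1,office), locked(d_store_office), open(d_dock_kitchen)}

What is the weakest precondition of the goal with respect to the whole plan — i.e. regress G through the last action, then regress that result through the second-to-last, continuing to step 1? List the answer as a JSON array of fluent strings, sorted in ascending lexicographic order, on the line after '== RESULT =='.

Regress step by step:
  through step 2 (move(dock,hall)): drop {at(hall)}, keep {key_at(k1,office), locked(d_store_office), open(d_dock_kitchen)}, require {at(dock), open(d_hall_dock)}
    → {at(dock), key_at(k1,office), locked(d_store_office), open(d_dock_kitchen), open(d_hall_dock)}
  through step 1 (move(hall,dock)): drop {at(dock)}, keep {key_at(k1,office), locked(d_store_office), open(d_dock_kitchen), open(d_hall_dock)}, require {at(hall), open(d_hall_dock)}
    → {at(hall), key_at(k1,office), locked(d_store_office), open(d_dock_kitchen), open(d_hall_dock)}

== RESULT ==
["at(hall)", "key_at(k1,office)", "locked(d_store_office)", "open(d_dock_kitchen)", "open(d_hall_dock)"]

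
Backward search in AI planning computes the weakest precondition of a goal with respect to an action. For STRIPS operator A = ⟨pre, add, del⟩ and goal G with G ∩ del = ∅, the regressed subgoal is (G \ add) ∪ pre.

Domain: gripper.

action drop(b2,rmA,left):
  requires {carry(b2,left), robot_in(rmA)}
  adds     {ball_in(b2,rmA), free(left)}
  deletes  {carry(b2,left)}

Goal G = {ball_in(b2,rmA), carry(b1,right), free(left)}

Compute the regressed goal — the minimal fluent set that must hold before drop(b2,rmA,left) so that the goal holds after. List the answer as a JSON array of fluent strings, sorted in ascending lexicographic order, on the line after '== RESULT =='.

Regress:
  G ∩ del = {}  (empty — regression defined)
  G \ add = {ball_in(b2,rmA), carry(b1,right), free(left)} \ {ball_in(b2,rmA), free(left)} = {carry(b1,right)}
  ∪ pre   = {carry(b1,right)} ∪ {carry(b2,left), robot_in(rmA)}
          = {carry(b1,right), carry(b2,left), robot_in(rmA)}

== RESULT ==
["carry(b1,right)", "carry(b2,left)", "robot_in(rmA)"]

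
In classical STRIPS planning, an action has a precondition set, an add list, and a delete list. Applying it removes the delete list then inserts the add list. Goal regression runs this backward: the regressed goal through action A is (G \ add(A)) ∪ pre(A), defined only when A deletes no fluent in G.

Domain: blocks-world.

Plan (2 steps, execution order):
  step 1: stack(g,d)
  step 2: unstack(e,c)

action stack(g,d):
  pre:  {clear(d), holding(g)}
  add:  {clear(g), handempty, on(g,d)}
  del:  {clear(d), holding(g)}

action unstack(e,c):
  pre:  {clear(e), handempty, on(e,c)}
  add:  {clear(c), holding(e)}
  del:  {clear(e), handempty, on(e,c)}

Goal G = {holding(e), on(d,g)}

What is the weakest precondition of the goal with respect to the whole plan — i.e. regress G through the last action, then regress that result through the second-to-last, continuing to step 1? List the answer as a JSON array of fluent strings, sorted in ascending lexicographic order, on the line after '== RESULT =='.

Regress step by step:
  through step 2 (unstack(e,c)): drop {holding(e)}, keep {on(d,g)}, require {clear(e), handempty, on(e,c)}
    → {clear(e), handempty, on(d,g), on(e,c)}
  through step 1 (stack(g,d)): drop {handempty}, keep {clear(e), on(d,g), on(e,c)}, require {clear(d), holding(g)}
    → {clear(d), clear(e), holding(g), on(d,g), on(e,c)}

== RESULT ==
["clear(d)", "clear(e)", "holding(g)", "on(d,g)", "on(e,c)"]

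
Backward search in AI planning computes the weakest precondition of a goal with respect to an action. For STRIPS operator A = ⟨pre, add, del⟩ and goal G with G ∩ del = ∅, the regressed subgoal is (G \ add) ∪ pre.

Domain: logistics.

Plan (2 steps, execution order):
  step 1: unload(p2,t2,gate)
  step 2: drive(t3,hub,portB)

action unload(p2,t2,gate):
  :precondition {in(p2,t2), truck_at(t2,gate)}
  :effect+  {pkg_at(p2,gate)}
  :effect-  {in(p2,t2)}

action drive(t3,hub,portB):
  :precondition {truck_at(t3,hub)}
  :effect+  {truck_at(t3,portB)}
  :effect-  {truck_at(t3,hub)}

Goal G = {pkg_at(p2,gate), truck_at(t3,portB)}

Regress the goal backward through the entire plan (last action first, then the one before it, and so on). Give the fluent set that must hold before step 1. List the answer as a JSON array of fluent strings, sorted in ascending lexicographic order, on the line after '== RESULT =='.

Work backward from the goal:
  through step 2 (drive(t3,hub,portB)): drop {truck_at(t3,portB)}, keep {pkg_at(p2,gate)}, require {truck_at(t3,hub)}
    → {pkg_at(p2,gate), truck_at(t3,hub)}
  through step 1 (unload(p2,t2,gate)): drop {pkg_at(p2,gate)}, keep {truck_at(t3,hub)}, require {in(p2,t2), truck_at(t2,gate)}
    → {in(p2,t2), truck_at(t2,gate), truck_at(t3,hub)}

== RESULT ==
["in(p2,t2)", "truck_at(t2,gate)", "truck_at(t3,hub)"]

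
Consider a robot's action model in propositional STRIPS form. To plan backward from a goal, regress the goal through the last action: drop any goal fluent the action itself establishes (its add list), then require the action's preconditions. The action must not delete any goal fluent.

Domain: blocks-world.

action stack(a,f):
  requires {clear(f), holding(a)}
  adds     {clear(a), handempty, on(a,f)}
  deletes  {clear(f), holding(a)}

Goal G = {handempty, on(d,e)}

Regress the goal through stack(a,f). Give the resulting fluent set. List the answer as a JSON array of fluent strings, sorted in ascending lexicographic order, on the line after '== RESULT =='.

Compute (G \ add) ∪ pre:
  G ∩ del = {}  (empty — regression defined)
  G \ add = {handempty, on(d,e)} \ {clear(a), handempty, on(a,f)} = {on(d,e)}
  ∪ pre   = {on(d,e)} ∪ {clear(f), holding(a)}
          = {clear(f), holding(a), on(d,e)}

== RESULT ==
["clear(f)", "holding(a)", "on(d,e)"]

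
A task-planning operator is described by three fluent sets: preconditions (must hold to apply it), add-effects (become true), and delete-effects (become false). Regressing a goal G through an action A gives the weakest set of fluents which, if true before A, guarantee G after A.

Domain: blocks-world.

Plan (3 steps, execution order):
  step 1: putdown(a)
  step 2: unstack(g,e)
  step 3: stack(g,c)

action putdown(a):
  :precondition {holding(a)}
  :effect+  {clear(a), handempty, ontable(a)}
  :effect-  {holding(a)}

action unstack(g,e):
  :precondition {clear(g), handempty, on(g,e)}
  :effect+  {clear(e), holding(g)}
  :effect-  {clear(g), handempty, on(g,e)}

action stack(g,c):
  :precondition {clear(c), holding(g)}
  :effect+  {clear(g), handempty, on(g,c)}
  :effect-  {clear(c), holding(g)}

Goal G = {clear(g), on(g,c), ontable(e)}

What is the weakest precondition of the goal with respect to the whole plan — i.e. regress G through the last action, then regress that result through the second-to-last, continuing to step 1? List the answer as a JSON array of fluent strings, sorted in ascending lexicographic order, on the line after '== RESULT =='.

Work backward from the goal:
  through step 3 (stack(g,c)): drop {clear(g), on(g,c)}, keep {ontable(e)}, require {clear(c), holding(g)}
    → {clear(c), holding(g), ontable(e)}
  through step 2 (unstack(g,e)): drop {holding(g)}, keep {clear(c), ontable(e)}, require {clear(g), handempty, on(g,e)}
    → {clear(c), clear(g), handempty, on(g,e), ontable(e)}
  through step 1 (putdown(a)): drop {handempty}, keep {clear(c), clear(g), on(g,e), ontable(e)}, require {holding(a)}
    → {clear(c), clear(g), holding(a), on(g,e), ontable(e)}

== RESULT ==
["clear(c)", "clear(g)", "holding(a)", "on(g,e)", "ontable(e)"]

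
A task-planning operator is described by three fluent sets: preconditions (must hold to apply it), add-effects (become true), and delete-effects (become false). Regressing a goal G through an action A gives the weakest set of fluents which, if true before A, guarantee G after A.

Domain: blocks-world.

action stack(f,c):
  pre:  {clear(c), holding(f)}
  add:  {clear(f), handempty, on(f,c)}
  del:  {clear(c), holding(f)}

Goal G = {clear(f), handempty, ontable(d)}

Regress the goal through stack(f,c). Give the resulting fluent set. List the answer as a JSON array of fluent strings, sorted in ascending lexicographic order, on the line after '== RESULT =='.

Regress:
  G ∩ del = {}  (empty — regression defined)
  G \ add = {clear(f), handempty, ontable(d)} \ {clear(f), handempty, on(f,c)} = {ontable(d)}
  ∪ pre   = {ontable(d)} ∪ {clear(c), holding(f)}
          = {clear(c), holding(f), ontable(d)}

== RESULT ==
["clear(c)", "holding(f)", "ontable(d)"]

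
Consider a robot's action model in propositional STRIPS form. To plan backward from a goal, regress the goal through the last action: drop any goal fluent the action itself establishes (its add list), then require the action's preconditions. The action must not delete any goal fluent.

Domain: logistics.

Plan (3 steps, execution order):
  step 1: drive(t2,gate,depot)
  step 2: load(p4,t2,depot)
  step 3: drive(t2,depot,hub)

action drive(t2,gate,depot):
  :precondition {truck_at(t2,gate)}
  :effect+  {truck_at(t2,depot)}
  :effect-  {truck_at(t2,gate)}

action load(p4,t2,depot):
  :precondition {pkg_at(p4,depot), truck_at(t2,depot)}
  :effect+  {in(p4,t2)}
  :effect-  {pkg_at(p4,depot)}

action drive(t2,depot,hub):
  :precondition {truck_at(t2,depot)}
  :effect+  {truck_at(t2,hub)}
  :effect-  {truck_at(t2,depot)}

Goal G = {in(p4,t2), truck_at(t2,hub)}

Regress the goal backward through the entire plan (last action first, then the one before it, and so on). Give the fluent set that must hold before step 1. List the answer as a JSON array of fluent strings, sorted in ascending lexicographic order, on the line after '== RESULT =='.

Work backward from the goal:
  through step 3 (drive(t2,depot,hub)): drop {truck_at(t2,hub)}, keep {in(p4,t2)}, require {truck_at(t2,depot)}
    → {in(p4,t2), truck_at(t2,depot)}
  through step 2 (load(p4,t2,depot)): drop {in(p4,t2)}, keep {truck_at(t2,depot)}, require {pkg_at(p4,depot), truck_at(t2,depot)}
    → {pkg_at(p4,depot), truck_at(t2,depot)}
  through step 1 (drive(t2,gate,depot)): drop {truck_at(t2,depot)}, keep {pkg_at(p4,depot)}, require {truck_at(t2,gate)}
    → {pkg_at(p4,depot), truck_at(t2,gate)}

== RESULT ==
["pkg_at(p4,depot)", "truck_at(t2,gate)"]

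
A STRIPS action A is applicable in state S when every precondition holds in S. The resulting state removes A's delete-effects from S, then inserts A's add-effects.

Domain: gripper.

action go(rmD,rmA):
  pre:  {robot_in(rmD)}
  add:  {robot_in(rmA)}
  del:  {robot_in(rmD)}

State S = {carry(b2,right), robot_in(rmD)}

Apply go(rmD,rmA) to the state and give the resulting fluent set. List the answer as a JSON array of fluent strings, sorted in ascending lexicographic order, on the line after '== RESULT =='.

Progress:
  pre ⊆ S: {robot_in(rmD)} ⊆ S  — applicable
  S \ del = {carry(b2,right)}
  ∪ add   = {carry(b2,right), robot_in(rmA)}

== RESULT ==
["carry(b2,right)", "robot_in(rmA)"]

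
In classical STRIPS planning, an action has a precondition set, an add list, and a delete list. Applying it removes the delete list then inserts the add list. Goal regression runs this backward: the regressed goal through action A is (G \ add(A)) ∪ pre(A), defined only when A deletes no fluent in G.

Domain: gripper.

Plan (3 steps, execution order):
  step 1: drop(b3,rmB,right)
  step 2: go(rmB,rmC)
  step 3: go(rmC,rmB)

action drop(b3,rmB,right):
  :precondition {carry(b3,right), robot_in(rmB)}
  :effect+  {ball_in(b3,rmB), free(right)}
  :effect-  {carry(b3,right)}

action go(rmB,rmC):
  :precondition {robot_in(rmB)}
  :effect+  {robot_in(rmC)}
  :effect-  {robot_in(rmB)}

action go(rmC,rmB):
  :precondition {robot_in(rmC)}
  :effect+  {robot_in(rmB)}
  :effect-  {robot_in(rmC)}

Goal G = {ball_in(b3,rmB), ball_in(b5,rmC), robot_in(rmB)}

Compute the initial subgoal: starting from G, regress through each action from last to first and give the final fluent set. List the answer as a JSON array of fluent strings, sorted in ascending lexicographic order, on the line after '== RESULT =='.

Regress step by step:
  through step 3 (go(rmC,rmB)): drop {robot_in(rmB)}, keep {ball_in(b3,rmB), ball_in(b5,rmC)}, require {robot_in(rmC)}
    → {ball_in(b3,rmB), ball_in(b5,rmC), robot_in(rmC)}
  through step 2 (go(rmB,rmC)): drop {robot_in(rmC)}, keep {ball_in(b3,rmB), ball_in(b5,rmC)}, require {robot_in(rmB)}
    → {ball_in(b3,rmB), ball_in(b5,rmC), robot_in(rmB)}
  through step 1 (drop(b3,rmB,right)): drop {ball_in(b3,rmB)}, keep {ball_in(b5,rmC), robot_in(rmB)}, require {carry(b3,right), robot_in(rmB)}
    → {ball_in(b5,rmC), carry(b3,right), robot_in(rmB)}

== RESULT ==
["ball_in(b5,rmC)", "carry(b3,right)", "robot_in(rmB)"]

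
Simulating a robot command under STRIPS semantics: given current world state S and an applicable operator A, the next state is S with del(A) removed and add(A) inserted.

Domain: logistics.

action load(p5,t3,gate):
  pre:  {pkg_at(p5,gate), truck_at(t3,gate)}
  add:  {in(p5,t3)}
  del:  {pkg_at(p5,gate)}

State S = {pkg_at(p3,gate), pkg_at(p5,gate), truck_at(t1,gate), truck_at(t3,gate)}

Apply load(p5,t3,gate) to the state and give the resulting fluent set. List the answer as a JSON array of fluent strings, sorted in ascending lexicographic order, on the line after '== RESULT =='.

Compute (S \ del) ∪ add:
  pre ⊆ S: {pkg_at(p5,gate), truck_at(t3,gate)} ⊆ S  — applicable
  S \ del = {pkg_at(p3,gate), truck_at(t1,gate), truck_at(t3,gate)}
  ∪ add   = {in(p5,t3), pkg_at(p3,gate), truck_at(t1,gate), truck_at(t3,gate)}

== RESULT ==
["in(p5,t3)", "pkg_at(p3,gate)", "truck_at(t1,gate)", "truck_at(t3,gate)"]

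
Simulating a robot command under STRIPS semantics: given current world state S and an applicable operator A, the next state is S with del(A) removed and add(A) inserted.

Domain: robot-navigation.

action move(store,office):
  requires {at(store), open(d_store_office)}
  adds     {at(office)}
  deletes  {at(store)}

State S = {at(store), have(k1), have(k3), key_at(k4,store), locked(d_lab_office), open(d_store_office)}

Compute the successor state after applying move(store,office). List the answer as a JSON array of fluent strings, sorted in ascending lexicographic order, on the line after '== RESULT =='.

Progress:
  pre ⊆ S: {at(store), open(d_store_office)} ⊆ S  — applicable
  S \ del = {have(k1), have(k3), key_at(k4,store), locked(d_lab_office), open(d_store_office)}
  ∪ add   = {at(office), have(k1), have(k3), key_at(k4,store), locked(d_lab_office), open(d_store_office)}

== RESULT ==
["at(office)", "have(k1)", "have(k3)", "key_at(k4,store)", "locked(d_lab_office)", "open(d_store_office)"]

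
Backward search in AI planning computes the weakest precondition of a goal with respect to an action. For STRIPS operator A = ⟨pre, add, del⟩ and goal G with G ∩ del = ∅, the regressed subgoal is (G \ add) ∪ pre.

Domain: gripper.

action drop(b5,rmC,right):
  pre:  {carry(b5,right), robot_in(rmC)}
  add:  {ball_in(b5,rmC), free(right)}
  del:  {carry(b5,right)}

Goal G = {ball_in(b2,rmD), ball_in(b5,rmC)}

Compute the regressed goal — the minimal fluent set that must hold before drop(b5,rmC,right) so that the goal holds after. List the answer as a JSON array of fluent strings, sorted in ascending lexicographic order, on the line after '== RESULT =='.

Regress:
  G ∩ del = {}  (empty — regression defined)
  G \ add = {ball_in(b2,rmD), ball_in(b5,rmC)} \ {ball_in(b5,rmC), free(right)} = {ball_in(b2,rmD)}
  ∪ pre   = {ball_in(b2,rmD)} ∪ {carry(b5,right), robot_in(rmC)}
          = {ball_in(b2,rmD), carry(b5,right), robot_in(rmC)}

== RESULT ==
["ball_in(b2,rmD)", "carry(b5,right)", "robot_in(rmC)"]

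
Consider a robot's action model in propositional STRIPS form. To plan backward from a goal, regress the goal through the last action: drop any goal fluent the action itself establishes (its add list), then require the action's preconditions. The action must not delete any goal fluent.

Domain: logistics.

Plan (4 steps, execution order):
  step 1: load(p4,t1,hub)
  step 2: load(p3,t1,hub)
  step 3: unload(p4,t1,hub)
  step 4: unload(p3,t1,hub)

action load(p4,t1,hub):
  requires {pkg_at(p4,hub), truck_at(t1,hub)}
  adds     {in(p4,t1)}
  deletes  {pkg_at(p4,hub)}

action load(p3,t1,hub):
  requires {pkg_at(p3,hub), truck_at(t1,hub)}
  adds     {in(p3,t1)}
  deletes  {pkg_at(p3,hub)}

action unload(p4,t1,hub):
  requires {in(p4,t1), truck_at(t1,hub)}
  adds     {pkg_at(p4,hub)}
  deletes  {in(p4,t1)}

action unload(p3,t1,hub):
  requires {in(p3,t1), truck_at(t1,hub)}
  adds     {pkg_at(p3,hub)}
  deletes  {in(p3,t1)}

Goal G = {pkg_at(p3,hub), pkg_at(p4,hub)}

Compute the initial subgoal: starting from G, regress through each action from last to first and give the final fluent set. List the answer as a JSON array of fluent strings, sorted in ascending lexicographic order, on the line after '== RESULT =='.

Regress step by step:
  through step 4 (unload(p3,t1,hub)): drop {pkg_at(p3,hub)}, keep {pkg_at(p4,hub)}, require {in(p3,t1), truck_at(t1,hub)}
    → {in(p3,t1), pkg_at(p4,hub), truck_at(t1,hub)}
  through step 3 (unload(p4,t1,hub)): drop {pkg_at(p4,hub)}, keep {in(p3,t1), truck_at(t1,hub)}, require {in(p4,t1), truck_at(t1,hub)}
    → {in(p3,t1), in(p4,t1), truck_at(t1,hub)}
  through step 2 (load(p3,t1,hub)): drop {in(p3,t1)}, keep {in(p4,t1), truck_at(t1,hub)}, require {pkg_at(p3,hub), truck_at(t1,hub)}
    → {in(p4,t1), pkg_at(p3,hub), truck_at(t1,hub)}
  through step 1 (load(p4,t1,hub)): drop {in(p4,t1)}, keep {pkg_at(p3,hub), truck_at(t1,hub)}, require {pkg_at(p4,hub), truck_at(t1,hub)}
    → {pkg_at(p3,hub), pkg_at(p4,hub), truck_at(t1,hub)}

== RESULT ==
["pkg_at(p3,hub)", "pkg_at(p4,hub)", "truck_at(t1,hub)"]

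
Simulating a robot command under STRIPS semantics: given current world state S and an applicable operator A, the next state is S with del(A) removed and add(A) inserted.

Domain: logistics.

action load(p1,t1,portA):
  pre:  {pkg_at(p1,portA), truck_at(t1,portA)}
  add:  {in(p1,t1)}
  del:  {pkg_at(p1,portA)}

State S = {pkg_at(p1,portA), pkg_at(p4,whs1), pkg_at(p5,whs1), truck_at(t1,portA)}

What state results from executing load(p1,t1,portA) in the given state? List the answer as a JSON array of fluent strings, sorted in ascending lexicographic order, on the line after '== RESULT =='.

Compute (S \ del) ∪ add:
  pre ⊆ S: {pkg_at(p1,portA), truck_at(t1,portA)} ⊆ S  — applicable
  S \ del = {pkg_at(p4,whs1), pkg_at(p5,whs1), truck_at(t1,portA)}
  ∪ add   = {in(p1,t1), pkg_at(p4,whs1), pkg_at(p5,whs1), truck_at(t1,portA)}

== RESULT ==
["in(p1,t1)", "pkg_at(p4,whs1)", "pkg_at(p5,whs1)", "truck_at(t1,portA)"]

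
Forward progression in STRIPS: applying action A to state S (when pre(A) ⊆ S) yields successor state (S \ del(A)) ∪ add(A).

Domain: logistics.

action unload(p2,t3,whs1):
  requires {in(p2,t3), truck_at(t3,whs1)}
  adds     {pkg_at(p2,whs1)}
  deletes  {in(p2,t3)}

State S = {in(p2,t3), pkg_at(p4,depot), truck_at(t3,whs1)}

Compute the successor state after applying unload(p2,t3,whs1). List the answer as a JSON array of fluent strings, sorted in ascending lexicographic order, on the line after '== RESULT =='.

Compute (S \ del) ∪ add:
  pre ⊆ S: {in(p2,t3), truck_at(t3,whs1)} ⊆ S  — applicable
  S \ del = {pkg_at(p4,depot), truck_at(t3,whs1)}
  ∪ add   = {pkg_at(p2,whs1), pkg_at(p4,depot), truck_at(t3,whs1)}

== RESULT ==
["pkg_at(p2,whs1)", "pkg_at(p4,depot)", "truck_at(t3,whs1)"]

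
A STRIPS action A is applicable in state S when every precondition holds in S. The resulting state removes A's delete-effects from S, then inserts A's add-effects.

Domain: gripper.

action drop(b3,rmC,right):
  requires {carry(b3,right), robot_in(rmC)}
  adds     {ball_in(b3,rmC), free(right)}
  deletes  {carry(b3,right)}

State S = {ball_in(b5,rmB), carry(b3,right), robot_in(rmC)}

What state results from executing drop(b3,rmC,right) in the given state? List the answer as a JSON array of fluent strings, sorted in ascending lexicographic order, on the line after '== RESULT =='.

Compute (S \ del) ∪ add:
  pre ⊆ S: {carry(b3,right), robot_in(rmC)} ⊆ S  — applicable
  S \ del = {ball_in(b5,rmB), robot_in(rmC)}
  ∪ add   = {ball_in(b3,rmC), ball_in(b5,rmB), free(right), robot_in(rmC)}

== RESULT ==
["ball_in(b3,rmC)", "ball_in(b5,rmB)", "free(right)", "robot_in(rmC)"]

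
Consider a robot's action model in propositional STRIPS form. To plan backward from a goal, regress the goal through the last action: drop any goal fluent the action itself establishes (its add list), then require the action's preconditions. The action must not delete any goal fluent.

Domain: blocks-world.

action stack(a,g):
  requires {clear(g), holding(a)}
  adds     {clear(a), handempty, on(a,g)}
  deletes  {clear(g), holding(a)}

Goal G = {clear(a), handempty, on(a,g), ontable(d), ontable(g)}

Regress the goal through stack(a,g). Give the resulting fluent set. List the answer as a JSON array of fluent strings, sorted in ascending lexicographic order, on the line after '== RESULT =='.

Regress:
  G ∩ del = {}  (empty — regression defined)
  G \ add = {clear(a), handempty, on(a,g), ontable(d), ontable(g)} \ {clear(a), handempty, on(a,g)} = {ontable(d), ontable(g)}
  ∪ pre   = {ontable(d), ontable(g)} ∪ {clear(g), holding(a)}
          = {clear(g), holding(a), ontable(d), ontable(g)}

== RESULT ==
["clear(g)", "holding(a)", "ontable(d)", "ontable(g)"]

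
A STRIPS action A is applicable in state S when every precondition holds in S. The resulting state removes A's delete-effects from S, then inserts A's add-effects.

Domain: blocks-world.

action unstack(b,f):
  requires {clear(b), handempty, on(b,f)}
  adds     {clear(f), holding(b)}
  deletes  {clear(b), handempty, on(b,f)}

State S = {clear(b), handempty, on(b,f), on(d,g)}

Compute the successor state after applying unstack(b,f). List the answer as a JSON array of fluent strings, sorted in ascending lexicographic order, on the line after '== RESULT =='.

Progress:
  pre ⊆ S: {clear(b), handempty, on(b,f)} ⊆ S  — applicable
  S \ del = {on(d,g)}
  ∪ add   = {clear(f), holding(b), on(d,g)}

== RESULT ==
["clear(f)", "holding(b)", "on(d,g)"]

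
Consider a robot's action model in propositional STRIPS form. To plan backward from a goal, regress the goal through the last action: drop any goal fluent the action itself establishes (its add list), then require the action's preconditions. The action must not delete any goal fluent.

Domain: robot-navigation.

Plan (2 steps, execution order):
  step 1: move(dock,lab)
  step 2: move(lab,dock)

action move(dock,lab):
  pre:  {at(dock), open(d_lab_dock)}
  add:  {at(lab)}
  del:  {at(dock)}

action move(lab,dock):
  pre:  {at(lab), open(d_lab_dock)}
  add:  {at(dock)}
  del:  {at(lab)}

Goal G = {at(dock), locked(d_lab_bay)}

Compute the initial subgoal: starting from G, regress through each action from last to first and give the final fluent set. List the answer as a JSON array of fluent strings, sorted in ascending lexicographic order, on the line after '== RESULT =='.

Regress step by step:
  through step 2 (move(lab,dock)): drop {at(dock)}, keep {locked(d_lab_bay)}, require {at(lab), open(d_lab_dock)}
    → {at(lab), locked(d_lab_bay), open(d_lab_dock)}
  through step 1 (move(dock,lab)): drop {at(lab)}, keep {locked(d_lab_bay), open(d_lab_dock)}, require {at(dock), open(d_lab_dock)}
    → {at(dock), locked(d_lab_bay), open(d_lab_dock)}

== RESULT ==
["at(dock)", "locked(d_lab_bay)", "open(d_lab_dock)"]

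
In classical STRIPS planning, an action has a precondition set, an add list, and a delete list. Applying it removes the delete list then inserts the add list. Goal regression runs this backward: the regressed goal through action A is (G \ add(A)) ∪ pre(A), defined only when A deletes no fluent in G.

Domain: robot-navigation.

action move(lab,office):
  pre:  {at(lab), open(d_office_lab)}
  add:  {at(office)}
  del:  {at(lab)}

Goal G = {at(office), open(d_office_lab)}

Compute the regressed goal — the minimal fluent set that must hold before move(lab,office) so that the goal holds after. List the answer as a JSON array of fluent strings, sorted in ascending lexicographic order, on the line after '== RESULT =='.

Compute (G \ add) ∪ pre:
  G ∩ del = {}  (empty — regression defined)
  G \ add = {at(office), open(d_office_lab)} \ {at(office)} = {open(d_office_lab)}
  ∪ pre   = {open(d_office_lab)} ∪ {at(lab), open(d_office_lab)}
          = {at(lab), open(d_office_lab)}

== RESULT ==
["at(lab)", "open(d_office_lab)"]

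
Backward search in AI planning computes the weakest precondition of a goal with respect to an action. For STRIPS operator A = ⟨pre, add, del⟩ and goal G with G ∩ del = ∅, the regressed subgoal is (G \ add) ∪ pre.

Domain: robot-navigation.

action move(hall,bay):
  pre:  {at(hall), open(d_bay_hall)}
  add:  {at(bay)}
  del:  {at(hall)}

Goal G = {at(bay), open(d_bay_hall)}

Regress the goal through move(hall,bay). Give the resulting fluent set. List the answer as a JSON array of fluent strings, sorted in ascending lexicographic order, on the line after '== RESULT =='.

Compute (G \ add) ∪ pre:
  G ∩ del = {}  (empty — regression defined)
  G \ add = {at(bay), open(d_bay_hall)} \ {at(bay)} = {open(d_bay_hall)}
  ∪ pre   = {open(d_bay_hall)} ∪ {at(hall), open(d_bay_hall)}
          = {at(hall), open(d_bay_hall)}

== RESULT ==
["at(hall)", "open(d_bay_hall)"]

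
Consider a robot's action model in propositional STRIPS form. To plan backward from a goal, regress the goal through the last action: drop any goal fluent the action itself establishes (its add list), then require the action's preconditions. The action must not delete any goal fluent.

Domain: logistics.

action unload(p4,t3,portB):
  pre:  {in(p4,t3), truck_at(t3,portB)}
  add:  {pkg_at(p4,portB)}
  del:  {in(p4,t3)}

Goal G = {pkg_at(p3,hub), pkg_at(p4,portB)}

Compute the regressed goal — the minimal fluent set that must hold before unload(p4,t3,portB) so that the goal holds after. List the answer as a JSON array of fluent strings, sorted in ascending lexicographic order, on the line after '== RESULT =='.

Regress:
  G ∩ del = {}  (empty — regression defined)
  G \ add = {pkg_at(p3,hub), pkg_at(p4,portB)} \ {pkg_at(p4,portB)} = {pkg_at(p3,hub)}
  ∪ pre   = {pkg_at(p3,hub)} ∪ {in(p4,t3), truck_at(t3,portB)}
          = {in(p4,t3), pkg_at(p3,hub), truck_at(t3,portB)}

== RESULT ==
["in(p4,t3)", "pkg_at(p3,hub)", "truck_at(t3,portB)"]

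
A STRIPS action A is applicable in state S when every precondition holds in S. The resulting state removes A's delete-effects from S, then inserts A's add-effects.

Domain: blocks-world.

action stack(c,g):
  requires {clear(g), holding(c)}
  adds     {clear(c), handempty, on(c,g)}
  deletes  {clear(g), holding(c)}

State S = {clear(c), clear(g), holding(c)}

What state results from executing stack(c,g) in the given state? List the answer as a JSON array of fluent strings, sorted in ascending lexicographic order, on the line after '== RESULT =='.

Progress:
  pre ⊆ S: {clear(g), holding(c)} ⊆ S  — applicable
  S \ del = {clear(c)}
  ∪ add   = {clear(c), handempty, on(c,g)}

== RESULT ==
["clear(c)", "handempty", "on(c,g)"]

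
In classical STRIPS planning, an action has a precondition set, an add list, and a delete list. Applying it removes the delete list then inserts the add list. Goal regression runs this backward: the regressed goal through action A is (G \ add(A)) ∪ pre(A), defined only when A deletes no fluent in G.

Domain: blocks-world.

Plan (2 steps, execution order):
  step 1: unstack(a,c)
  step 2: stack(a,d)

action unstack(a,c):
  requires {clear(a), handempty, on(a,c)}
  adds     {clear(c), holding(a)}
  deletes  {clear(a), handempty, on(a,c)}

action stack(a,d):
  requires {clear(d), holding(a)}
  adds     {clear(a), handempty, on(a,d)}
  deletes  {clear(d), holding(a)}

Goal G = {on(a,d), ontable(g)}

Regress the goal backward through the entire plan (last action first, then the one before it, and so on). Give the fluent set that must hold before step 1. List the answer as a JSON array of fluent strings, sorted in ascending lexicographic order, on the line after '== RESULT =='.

Regress step by step:
  through step 2 (stack(a,d)): drop {on(a,d)}, keep {ontable(g)}, require {clear(d), holding(a)}
    → {clear(d), holding(a), ontable(g)}
  through step 1 (unstack(a,c)): drop {holding(a)}, keep {clear(d), ontable(g)}, require {clear(a), handempty, on(a,c)}
    → {clear(a), clear(d), handempty, on(a,c), ontable(g)}

== RESULT ==
["clear(a)", "clear(d)", "handempty", "on(a,c)", "ontable(g)"]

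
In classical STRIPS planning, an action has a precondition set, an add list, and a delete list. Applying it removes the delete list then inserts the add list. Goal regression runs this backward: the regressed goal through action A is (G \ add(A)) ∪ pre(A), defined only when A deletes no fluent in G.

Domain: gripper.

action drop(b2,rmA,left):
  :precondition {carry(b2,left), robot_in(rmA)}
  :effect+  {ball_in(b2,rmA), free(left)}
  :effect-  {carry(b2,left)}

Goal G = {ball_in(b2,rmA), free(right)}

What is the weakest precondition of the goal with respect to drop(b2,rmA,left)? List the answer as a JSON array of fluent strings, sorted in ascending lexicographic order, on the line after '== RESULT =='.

Compute (G \ add) ∪ pre:
  G ∩ del = {}  (empty — regression defined)
  G \ add = {ball_in(b2,rmA), free(right)} \ {ball_in(b2,rmA), free(left)} = {free(right)}
  ∪ pre   = {free(right)} ∪ {carry(b2,left), robot_in(rmA)}
          = {carry(b2,left), free(right), robot_in(rmA)}

== RESULT ==
["carry(b2,left)", "free(right)", "robot_in(rmA)"]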